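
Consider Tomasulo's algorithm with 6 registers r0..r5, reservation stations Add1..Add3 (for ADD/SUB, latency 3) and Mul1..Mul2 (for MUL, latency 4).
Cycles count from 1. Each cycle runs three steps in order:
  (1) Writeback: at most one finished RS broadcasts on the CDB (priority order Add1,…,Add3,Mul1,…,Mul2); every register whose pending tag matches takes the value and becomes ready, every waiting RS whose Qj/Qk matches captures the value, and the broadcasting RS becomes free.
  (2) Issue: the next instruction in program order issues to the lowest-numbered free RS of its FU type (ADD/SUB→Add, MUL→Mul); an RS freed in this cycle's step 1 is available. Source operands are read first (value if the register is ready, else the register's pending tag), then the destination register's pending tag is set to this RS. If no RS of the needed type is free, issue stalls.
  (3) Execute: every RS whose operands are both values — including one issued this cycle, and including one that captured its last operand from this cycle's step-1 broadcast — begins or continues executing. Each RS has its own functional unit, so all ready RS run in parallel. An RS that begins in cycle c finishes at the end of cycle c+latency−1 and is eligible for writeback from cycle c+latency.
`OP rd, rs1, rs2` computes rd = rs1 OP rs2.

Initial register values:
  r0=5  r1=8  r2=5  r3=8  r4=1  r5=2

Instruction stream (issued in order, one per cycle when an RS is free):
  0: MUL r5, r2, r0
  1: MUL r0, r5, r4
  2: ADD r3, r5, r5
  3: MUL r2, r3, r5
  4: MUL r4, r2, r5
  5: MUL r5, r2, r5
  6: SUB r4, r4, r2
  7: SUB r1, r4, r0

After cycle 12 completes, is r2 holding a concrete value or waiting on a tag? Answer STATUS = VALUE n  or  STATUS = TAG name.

STATUS = VALUE 1250

cycle 1: issue MUL r5<-Mul1 // r0:5,r1:8,r2:5,r3:8,r4:1,r5:Mul1
cycle 2: issue MUL r0<-Mul2 // r0:Mul2,r1:8,r2:5,r3:8,r4:1,r5:Mul1
cycle 3: issue ADD r3<-Add1 // r0:Mul2,r1:8,r2:5,r3:Add1,r4:1,r5:Mul1
cycle 4: stall // r0:Mul2,r1:8,r2:5,r3:Add1,r4:1,r5:Mul1
cycle 5: CDB Mul1=25; issue MUL r2<-Mul1 // r0:Mul2,r1:8,r2:Mul1,r3:Add1,r4:1,r5:25
cycle 6: stall // r0:Mul2,r1:8,r2:Mul1,r3:Add1,r4:1,r5:25
cycle 7: stall // r0:Mul2,r1:8,r2:Mul1,r3:Add1,r4:1,r5:25
cycle 8: CDB Add1=50; stall // r0:Mul2,r1:8,r2:Mul1,r3:50,r4:1,r5:25
cycle 9: CDB Mul2=25; issue MUL r4<-Mul2 // r0:25,r1:8,r2:Mul1,r3:50,r4:Mul2,r5:25
cycle 10: stall // r0:25,r1:8,r2:Mul1,r3:50,r4:Mul2,r5:25
cycle 11: stall // r0:25,r1:8,r2:Mul1,r3:50,r4:Mul2,r5:25
cycle 12: CDB Mul1=1250; issue MUL r5<-Mul1 // r0:25,r1:8,r2:1250,r3:50,r4:Mul2,r5:Mul1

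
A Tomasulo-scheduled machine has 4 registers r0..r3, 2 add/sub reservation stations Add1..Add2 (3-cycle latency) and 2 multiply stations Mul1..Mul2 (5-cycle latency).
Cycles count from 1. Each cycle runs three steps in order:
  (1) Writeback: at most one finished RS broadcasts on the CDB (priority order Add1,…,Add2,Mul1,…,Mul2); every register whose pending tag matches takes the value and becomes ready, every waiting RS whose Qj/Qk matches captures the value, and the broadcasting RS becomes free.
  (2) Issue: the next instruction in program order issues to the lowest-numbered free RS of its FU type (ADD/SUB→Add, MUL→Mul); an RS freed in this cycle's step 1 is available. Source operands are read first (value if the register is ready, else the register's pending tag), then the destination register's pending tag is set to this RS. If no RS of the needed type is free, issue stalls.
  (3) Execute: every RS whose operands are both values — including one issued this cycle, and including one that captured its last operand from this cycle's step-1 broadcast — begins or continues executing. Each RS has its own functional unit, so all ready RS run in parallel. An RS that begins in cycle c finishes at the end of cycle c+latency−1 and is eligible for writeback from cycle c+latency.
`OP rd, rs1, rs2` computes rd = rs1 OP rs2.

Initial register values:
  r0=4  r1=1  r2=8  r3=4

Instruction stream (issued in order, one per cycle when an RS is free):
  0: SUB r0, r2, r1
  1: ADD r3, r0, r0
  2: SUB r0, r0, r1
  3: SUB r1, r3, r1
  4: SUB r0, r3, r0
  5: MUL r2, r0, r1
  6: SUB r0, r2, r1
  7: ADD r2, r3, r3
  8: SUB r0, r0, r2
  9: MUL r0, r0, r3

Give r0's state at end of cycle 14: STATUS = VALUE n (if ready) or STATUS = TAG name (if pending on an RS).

STATUS = TAG Add1

cycle 1: issue SUB r0<-Add1 // r0:Add1,r1:1,r2:8,r3:4
cycle 2: issue ADD r3<-Add2 // r0:Add1,r1:1,r2:8,r3:Add2
cycle 3: stall // r0:Add1,r1:1,r2:8,r3:Add2
cycle 4: CDB Add1=7; issue SUB r0<-Add1 // r0:Add1,r1:1,r2:8,r3:Add2
cycle 5: stall // r0:Add1,r1:1,r2:8,r3:Add2
cycle 6: stall // r0:Add1,r1:1,r2:8,r3:Add2
cycle 7: CDB Add1=6; issue SUB r1<-Add1 // r0:6,r1:Add1,r2:8,r3:Add2
cycle 8: CDB Add2=14; issue SUB r0<-Add2 // r0:Add2,r1:Add1,r2:8,r3:14
cycle 9: issue MUL r2<-Mul1 // r0:Add2,r1:Add1,r2:Mul1,r3:14
cycle 10: stall // r0:Add2,r1:Add1,r2:Mul1,r3:14
cycle 11: CDB Add1=13; issue SUB r0<-Add1 // r0:Add1,r1:13,r2:Mul1,r3:14
cycle 12: CDB Add2=8; issue ADD r2<-Add2 // r0:Add1,r1:13,r2:Add2,r3:14
cycle 13: stall // r0:Add1,r1:13,r2:Add2,r3:14
cycle 14: stall // r0:Add1,r1:13,r2:Add2,r3:14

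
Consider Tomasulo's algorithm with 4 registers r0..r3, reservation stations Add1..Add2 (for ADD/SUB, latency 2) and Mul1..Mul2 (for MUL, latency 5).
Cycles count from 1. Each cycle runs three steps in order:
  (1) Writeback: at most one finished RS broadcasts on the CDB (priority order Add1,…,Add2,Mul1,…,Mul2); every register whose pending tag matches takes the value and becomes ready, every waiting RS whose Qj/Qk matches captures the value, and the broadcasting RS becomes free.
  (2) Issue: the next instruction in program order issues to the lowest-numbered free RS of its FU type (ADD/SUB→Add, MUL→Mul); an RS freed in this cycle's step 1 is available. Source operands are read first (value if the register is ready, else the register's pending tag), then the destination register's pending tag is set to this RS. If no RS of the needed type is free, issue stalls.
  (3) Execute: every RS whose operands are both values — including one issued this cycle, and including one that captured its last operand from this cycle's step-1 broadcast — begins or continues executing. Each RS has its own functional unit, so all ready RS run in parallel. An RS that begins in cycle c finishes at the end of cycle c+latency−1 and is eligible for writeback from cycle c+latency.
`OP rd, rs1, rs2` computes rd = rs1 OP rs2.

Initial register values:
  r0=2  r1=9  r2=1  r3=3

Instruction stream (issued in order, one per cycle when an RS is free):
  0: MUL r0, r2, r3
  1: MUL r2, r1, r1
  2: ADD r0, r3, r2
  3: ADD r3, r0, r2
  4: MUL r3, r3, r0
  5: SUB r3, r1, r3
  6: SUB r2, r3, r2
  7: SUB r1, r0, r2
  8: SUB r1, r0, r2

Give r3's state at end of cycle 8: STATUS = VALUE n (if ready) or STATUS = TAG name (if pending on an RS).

  c1: issue MUL r0<-Mul1  regs: r0:Mul1,r1:9,r2:1,r3:3
  c2: issue MUL r2<-Mul2  regs: r0:Mul1,r1:9,r2:Mul2,r3:3
  c3: issue ADD r0<-Add1  regs: r0:Add1,r1:9,r2:Mul2,r3:3
  c4: issue ADD r3<-Add2  regs: r0:Add1,r1:9,r2:Mul2,r3:Add2
  c5: stall  regs: r0:Add1,r1:9,r2:Mul2,r3:Add2
  c6: CDB Mul1=3; issue MUL r3<-Mul1  regs: r0:Add1,r1:9,r2:Mul2,r3:Mul1
  c7: CDB Mul2=81; stall  regs: r0:Add1,r1:9,r2:81,r3:Mul1
  c8: stall  regs: r0:Add1,r1:9,r2:81,r3:Mul1

STATUS = TAG Mul1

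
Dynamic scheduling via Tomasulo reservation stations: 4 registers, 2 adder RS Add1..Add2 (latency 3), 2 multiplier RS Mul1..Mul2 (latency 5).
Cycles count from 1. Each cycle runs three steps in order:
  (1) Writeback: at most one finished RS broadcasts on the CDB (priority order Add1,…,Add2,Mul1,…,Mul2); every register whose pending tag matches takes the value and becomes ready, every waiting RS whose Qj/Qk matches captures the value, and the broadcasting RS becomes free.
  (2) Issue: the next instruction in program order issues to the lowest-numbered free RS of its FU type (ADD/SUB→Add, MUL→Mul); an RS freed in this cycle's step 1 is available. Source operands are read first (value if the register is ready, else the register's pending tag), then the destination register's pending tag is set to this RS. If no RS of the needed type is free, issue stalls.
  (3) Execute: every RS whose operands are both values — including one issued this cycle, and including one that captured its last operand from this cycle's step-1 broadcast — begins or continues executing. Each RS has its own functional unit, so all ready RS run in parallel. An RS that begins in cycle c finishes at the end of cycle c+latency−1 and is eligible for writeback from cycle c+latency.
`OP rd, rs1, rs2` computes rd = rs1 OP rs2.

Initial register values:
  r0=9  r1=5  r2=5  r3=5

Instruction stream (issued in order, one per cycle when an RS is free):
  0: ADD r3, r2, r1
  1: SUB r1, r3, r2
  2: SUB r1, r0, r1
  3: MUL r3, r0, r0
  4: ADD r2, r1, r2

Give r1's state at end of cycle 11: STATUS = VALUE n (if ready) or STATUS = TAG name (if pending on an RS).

  c1: issue ADD r3<-Add1  regs: r0:9,r1:5,r2:5,r3:Add1
  c2: issue SUB r1<-Add2  regs: r0:9,r1:Add2,r2:5,r3:Add1
  c3: stall  regs: r0:9,r1:Add2,r2:5,r3:Add1
  c4: CDB Add1=10; issue SUB r1<-Add1  regs: r0:9,r1:Add1,r2:5,r3:10
  c5: issue MUL r3<-Mul1  regs: r0:9,r1:Add1,r2:5,r3:Mul1
  c6: stall  regs: r0:9,r1:Add1,r2:5,r3:Mul1
  c7: CDB Add2=5; issue ADD r2<-Add2  regs: r0:9,r1:Add1,r2:Add2,r3:Mul1
  c8: -  regs: r0:9,r1:Add1,r2:Add2,r3:Mul1
  c9: -  regs: r0:9,r1:Add1,r2:Add2,r3:Mul1
  c10: CDB Add1=4  regs: r0:9,r1:4,r2:Add2,r3:Mul1
  c11: CDB Mul1=81  regs: r0:9,r1:4,r2:Add2,r3:81

STATUS = VALUE 4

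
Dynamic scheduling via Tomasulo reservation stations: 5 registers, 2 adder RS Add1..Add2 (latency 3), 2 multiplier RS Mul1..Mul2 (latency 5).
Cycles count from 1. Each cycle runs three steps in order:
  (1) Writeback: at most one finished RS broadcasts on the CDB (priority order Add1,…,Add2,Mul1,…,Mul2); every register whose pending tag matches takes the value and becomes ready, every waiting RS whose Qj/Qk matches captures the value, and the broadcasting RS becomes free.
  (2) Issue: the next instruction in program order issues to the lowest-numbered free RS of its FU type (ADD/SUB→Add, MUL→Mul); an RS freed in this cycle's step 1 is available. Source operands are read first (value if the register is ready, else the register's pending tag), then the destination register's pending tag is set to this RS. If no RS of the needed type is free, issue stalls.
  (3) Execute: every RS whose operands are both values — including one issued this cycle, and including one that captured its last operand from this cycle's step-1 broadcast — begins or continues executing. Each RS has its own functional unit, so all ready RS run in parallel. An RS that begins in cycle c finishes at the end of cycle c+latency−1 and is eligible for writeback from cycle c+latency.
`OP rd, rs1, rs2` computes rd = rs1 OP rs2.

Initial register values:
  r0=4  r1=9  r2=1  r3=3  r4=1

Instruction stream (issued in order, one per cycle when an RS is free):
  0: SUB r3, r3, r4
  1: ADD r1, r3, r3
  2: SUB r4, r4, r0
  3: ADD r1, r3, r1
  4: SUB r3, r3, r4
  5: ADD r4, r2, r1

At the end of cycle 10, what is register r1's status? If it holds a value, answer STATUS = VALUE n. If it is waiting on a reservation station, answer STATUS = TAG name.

cycle 1: issue SUB r3<-Add1 // r0:4,r1:9,r2:1,r3:Add1,r4:1
cycle 2: issue ADD r1<-Add2 // r0:4,r1:Add2,r2:1,r3:Add1,r4:1
cycle 3: stall // r0:4,r1:Add2,r2:1,r3:Add1,r4:1
cycle 4: CDB Add1=2; issue SUB r4<-Add1 // r0:4,r1:Add2,r2:1,r3:2,r4:Add1
cycle 5: stall // r0:4,r1:Add2,r2:1,r3:2,r4:Add1
cycle 6: stall // r0:4,r1:Add2,r2:1,r3:2,r4:Add1
cycle 7: CDB Add1=-3; issue ADD r1<-Add1 // r0:4,r1:Add1,r2:1,r3:2,r4:-3
cycle 8: CDB Add2=4; issue SUB r3<-Add2 // r0:4,r1:Add1,r2:1,r3:Add2,r4:-3
cycle 9: stall // r0:4,r1:Add1,r2:1,r3:Add2,r4:-3
cycle 10: stall // r0:4,r1:Add1,r2:1,r3:Add2,r4:-3

STATUS = TAG Add1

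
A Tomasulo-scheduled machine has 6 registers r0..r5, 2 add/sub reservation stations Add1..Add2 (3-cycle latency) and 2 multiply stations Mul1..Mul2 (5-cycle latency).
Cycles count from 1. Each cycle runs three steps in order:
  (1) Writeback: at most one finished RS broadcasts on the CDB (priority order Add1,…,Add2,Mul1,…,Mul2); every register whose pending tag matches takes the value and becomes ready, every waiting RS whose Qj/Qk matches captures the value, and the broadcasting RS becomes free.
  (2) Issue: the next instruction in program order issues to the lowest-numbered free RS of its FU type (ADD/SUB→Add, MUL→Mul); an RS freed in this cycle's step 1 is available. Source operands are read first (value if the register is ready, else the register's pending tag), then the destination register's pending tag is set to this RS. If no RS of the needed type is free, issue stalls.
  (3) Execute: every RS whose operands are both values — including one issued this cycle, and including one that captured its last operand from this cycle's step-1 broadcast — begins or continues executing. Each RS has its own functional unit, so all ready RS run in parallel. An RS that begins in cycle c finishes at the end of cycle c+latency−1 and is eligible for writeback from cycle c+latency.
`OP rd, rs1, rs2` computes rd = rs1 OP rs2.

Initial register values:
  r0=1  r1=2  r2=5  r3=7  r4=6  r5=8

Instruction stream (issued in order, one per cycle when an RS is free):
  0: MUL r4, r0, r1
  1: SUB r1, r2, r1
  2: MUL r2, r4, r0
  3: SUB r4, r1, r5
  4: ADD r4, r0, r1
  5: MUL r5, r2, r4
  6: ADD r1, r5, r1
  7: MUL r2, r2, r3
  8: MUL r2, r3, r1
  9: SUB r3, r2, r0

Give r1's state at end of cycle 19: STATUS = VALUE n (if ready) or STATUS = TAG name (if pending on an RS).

STATUS = VALUE 11

c1: issue MUL r4<-Mul1 | r0:1,r1:2,r2:5,r3:7,r4:Mul1,r5:8
c2: issue SUB r1<-Add1 | r0:1,r1:Add1,r2:5,r3:7,r4:Mul1,r5:8
c3: issue MUL r2<-Mul2 | r0:1,r1:Add1,r2:Mul2,r3:7,r4:Mul1,r5:8
c4: issue SUB r4<-Add2 | r0:1,r1:Add1,r2:Mul2,r3:7,r4:Add2,r5:8
c5: CDB Add1=3; issue ADD r4<-Add1 | r0:1,r1:3,r2:Mul2,r3:7,r4:Add1,r5:8
c6: CDB Mul1=2; issue MUL r5<-Mul1 | r0:1,r1:3,r2:Mul2,r3:7,r4:Add1,r5:Mul1
c7: stall | r0:1,r1:3,r2:Mul2,r3:7,r4:Add1,r5:Mul1
c8: CDB Add1=4; issue ADD r1<-Add1 | r0:1,r1:Add1,r2:Mul2,r3:7,r4:4,r5:Mul1
c9: CDB Add2=-5; stall | r0:1,r1:Add1,r2:Mul2,r3:7,r4:4,r5:Mul1
c10: stall | r0:1,r1:Add1,r2:Mul2,r3:7,r4:4,r5:Mul1
c11: CDB Mul2=2; issue MUL r2<-Mul2 | r0:1,r1:Add1,r2:Mul2,r3:7,r4:4,r5:Mul1
c12: stall | r0:1,r1:Add1,r2:Mul2,r3:7,r4:4,r5:Mul1
c13: stall | r0:1,r1:Add1,r2:Mul2,r3:7,r4:4,r5:Mul1
c14: stall | r0:1,r1:Add1,r2:Mul2,r3:7,r4:4,r5:Mul1
c15: stall | r0:1,r1:Add1,r2:Mul2,r3:7,r4:4,r5:Mul1
c16: CDB Mul1=8; issue MUL r2<-Mul1 | r0:1,r1:Add1,r2:Mul1,r3:7,r4:4,r5:8
c17: CDB Mul2=14; issue SUB r3<-Add2 | r0:1,r1:Add1,r2:Mul1,r3:Add2,r4:4,r5:8
c18: - | r0:1,r1:Add1,r2:Mul1,r3:Add2,r4:4,r5:8
c19: CDB Add1=11 | r0:1,r1:11,r2:Mul1,r3:Add2,r4:4,r5:8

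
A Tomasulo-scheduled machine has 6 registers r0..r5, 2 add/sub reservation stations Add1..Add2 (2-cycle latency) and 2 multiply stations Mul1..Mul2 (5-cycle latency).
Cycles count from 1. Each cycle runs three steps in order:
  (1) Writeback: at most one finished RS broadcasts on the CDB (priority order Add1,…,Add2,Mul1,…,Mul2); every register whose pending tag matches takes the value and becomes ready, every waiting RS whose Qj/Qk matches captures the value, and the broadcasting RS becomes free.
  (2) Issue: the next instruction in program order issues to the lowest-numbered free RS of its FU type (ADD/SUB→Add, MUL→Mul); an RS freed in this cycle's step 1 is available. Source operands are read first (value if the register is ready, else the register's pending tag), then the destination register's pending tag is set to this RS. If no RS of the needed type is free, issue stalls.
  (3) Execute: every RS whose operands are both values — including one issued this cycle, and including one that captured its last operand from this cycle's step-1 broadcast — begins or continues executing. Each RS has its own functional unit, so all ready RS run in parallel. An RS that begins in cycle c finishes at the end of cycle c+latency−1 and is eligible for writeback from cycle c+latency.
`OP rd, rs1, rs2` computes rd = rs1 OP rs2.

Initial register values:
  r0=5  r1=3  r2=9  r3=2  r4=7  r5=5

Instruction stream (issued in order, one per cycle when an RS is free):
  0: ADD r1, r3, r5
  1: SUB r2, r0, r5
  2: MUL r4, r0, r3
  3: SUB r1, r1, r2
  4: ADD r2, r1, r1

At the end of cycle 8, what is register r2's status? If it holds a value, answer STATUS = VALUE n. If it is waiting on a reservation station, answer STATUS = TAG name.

cycle 1: issue ADD r1<-Add1 // r0:5,r1:Add1,r2:9,r3:2,r4:7,r5:5
cycle 2: issue SUB r2<-Add2 // r0:5,r1:Add1,r2:Add2,r3:2,r4:7,r5:5
cycle 3: CDB Add1=7; issue MUL r4<-Mul1 // r0:5,r1:7,r2:Add2,r3:2,r4:Mul1,r5:5
cycle 4: CDB Add2=0; issue SUB r1<-Add1 // r0:5,r1:Add1,r2:0,r3:2,r4:Mul1,r5:5
cycle 5: issue ADD r2<-Add2 // r0:5,r1:Add1,r2:Add2,r3:2,r4:Mul1,r5:5
cycle 6: CDB Add1=7 // r0:5,r1:7,r2:Add2,r3:2,r4:Mul1,r5:5
cycle 7: - // r0:5,r1:7,r2:Add2,r3:2,r4:Mul1,r5:5
cycle 8: CDB Add2=14 // r0:5,r1:7,r2:14,r3:2,r4:Mul1,r5:5

STATUS = VALUE 14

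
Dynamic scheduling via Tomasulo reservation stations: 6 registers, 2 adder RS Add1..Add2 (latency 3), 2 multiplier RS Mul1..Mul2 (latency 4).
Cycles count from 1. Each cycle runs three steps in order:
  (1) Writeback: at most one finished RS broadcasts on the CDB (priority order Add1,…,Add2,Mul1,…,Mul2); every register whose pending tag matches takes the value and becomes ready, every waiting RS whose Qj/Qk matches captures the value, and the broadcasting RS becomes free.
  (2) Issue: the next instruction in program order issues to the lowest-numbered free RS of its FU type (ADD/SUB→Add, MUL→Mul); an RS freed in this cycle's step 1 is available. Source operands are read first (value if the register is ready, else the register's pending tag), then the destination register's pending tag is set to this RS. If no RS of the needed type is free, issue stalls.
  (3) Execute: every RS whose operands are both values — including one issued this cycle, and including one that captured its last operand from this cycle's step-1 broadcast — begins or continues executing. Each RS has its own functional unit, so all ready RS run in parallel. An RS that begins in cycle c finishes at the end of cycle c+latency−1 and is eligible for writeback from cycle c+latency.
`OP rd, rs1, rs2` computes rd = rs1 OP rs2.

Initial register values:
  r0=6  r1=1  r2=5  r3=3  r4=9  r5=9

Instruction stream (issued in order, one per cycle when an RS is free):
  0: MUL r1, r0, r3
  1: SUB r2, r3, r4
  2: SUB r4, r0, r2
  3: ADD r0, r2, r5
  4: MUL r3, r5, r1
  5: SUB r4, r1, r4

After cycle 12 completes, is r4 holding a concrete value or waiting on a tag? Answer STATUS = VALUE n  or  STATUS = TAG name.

c1: issue MUL r1<-Mul1 | r0:6,r1:Mul1,r2:5,r3:3,r4:9,r5:9
c2: issue SUB r2<-Add1 | r0:6,r1:Mul1,r2:Add1,r3:3,r4:9,r5:9
c3: issue SUB r4<-Add2 | r0:6,r1:Mul1,r2:Add1,r3:3,r4:Add2,r5:9
c4: stall | r0:6,r1:Mul1,r2:Add1,r3:3,r4:Add2,r5:9
c5: CDB Add1=-6; issue ADD r0<-Add1 | r0:Add1,r1:Mul1,r2:-6,r3:3,r4:Add2,r5:9
c6: CDB Mul1=18; issue MUL r3<-Mul1 | r0:Add1,r1:18,r2:-6,r3:Mul1,r4:Add2,r5:9
c7: stall | r0:Add1,r1:18,r2:-6,r3:Mul1,r4:Add2,r5:9
c8: CDB Add1=3; issue SUB r4<-Add1 | r0:3,r1:18,r2:-6,r3:Mul1,r4:Add1,r5:9
c9: CDB Add2=12 | r0:3,r1:18,r2:-6,r3:Mul1,r4:Add1,r5:9
c10: CDB Mul1=162 | r0:3,r1:18,r2:-6,r3:162,r4:Add1,r5:9
c11: - | r0:3,r1:18,r2:-6,r3:162,r4:Add1,r5:9
c12: CDB Add1=6 | r0:3,r1:18,r2:-6,r3:162,r4:6,r5:9

STATUS = VALUE 6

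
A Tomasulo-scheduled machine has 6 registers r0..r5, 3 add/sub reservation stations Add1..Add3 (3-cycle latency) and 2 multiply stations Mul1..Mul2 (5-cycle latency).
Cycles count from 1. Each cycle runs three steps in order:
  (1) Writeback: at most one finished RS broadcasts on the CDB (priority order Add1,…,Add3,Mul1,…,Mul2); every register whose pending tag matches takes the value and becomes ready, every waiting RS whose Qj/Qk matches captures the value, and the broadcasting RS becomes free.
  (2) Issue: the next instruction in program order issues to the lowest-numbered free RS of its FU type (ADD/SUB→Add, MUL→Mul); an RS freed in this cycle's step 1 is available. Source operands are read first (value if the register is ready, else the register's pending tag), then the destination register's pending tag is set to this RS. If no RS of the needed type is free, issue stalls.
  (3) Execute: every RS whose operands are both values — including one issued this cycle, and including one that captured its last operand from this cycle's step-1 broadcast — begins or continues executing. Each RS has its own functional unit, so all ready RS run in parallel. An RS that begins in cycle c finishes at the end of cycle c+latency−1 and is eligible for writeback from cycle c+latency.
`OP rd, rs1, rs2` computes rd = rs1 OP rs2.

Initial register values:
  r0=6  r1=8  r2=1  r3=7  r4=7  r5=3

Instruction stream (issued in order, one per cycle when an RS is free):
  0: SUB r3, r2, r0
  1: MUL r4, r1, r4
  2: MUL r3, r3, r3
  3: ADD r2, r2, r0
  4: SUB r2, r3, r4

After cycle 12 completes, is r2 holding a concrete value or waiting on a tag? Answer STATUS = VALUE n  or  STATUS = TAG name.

  c1: issue SUB r3<-Add1  regs: r0:6,r1:8,r2:1,r3:Add1,r4:7,r5:3
  c2: issue MUL r4<-Mul1  regs: r0:6,r1:8,r2:1,r3:Add1,r4:Mul1,r5:3
  c3: issue MUL r3<-Mul2  regs: r0:6,r1:8,r2:1,r3:Mul2,r4:Mul1,r5:3
  c4: CDB Add1=-5; issue ADD r2<-Add1  regs: r0:6,r1:8,r2:Add1,r3:Mul2,r4:Mul1,r5:3
  c5: issue SUB r2<-Add2  regs: r0:6,r1:8,r2:Add2,r3:Mul2,r4:Mul1,r5:3
  c6: -  regs: r0:6,r1:8,r2:Add2,r3:Mul2,r4:Mul1,r5:3
  c7: CDB Add1=7  regs: r0:6,r1:8,r2:Add2,r3:Mul2,r4:Mul1,r5:3
  c8: CDB Mul1=56  regs: r0:6,r1:8,r2:Add2,r3:Mul2,r4:56,r5:3
  c9: CDB Mul2=25  regs: r0:6,r1:8,r2:Add2,r3:25,r4:56,r5:3
  c10: -  regs: r0:6,r1:8,r2:Add2,r3:25,r4:56,r5:3
  c11: -  regs: r0:6,r1:8,r2:Add2,r3:25,r4:56,r5:3
  c12: CDB Add2=-31  regs: r0:6,r1:8,r2:-31,r3:25,r4:56,r5:3

STATUS = VALUE -31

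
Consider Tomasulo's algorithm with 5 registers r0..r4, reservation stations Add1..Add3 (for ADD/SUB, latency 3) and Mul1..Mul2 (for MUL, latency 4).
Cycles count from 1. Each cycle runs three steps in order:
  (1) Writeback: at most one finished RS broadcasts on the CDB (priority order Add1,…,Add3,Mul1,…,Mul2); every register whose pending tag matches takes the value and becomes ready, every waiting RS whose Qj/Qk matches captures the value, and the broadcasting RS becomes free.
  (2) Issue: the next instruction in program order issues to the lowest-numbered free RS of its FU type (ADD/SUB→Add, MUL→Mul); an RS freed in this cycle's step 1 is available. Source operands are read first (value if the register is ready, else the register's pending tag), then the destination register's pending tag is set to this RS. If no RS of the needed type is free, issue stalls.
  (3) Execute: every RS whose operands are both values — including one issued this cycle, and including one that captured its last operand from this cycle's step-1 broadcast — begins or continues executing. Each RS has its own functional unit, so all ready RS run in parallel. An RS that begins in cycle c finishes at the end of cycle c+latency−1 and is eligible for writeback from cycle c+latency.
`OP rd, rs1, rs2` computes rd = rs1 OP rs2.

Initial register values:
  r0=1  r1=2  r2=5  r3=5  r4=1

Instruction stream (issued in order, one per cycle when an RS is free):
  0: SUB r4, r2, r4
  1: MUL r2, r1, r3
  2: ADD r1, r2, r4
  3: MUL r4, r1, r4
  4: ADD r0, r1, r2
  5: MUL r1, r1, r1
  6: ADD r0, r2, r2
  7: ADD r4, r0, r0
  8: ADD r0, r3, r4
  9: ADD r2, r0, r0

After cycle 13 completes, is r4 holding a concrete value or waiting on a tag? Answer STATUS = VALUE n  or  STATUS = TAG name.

STATUS = VALUE 40

c1: issue SUB r4<-Add1 | r0:1,r1:2,r2:5,r3:5,r4:Add1
c2: issue MUL r2<-Mul1 | r0:1,r1:2,r2:Mul1,r3:5,r4:Add1
c3: issue ADD r1<-Add2 | r0:1,r1:Add2,r2:Mul1,r3:5,r4:Add1
c4: CDB Add1=4; issue MUL r4<-Mul2 | r0:1,r1:Add2,r2:Mul1,r3:5,r4:Mul2
c5: issue ADD r0<-Add1 | r0:Add1,r1:Add2,r2:Mul1,r3:5,r4:Mul2
c6: CDB Mul1=10; issue MUL r1<-Mul1 | r0:Add1,r1:Mul1,r2:10,r3:5,r4:Mul2
c7: issue ADD r0<-Add3 | r0:Add3,r1:Mul1,r2:10,r3:5,r4:Mul2
c8: stall | r0:Add3,r1:Mul1,r2:10,r3:5,r4:Mul2
c9: CDB Add2=14; issue ADD r4<-Add2 | r0:Add3,r1:Mul1,r2:10,r3:5,r4:Add2
c10: CDB Add3=20; issue ADD r0<-Add3 | r0:Add3,r1:Mul1,r2:10,r3:5,r4:Add2
c11: stall | r0:Add3,r1:Mul1,r2:10,r3:5,r4:Add2
c12: CDB Add1=24; issue ADD r2<-Add1 | r0:Add3,r1:Mul1,r2:Add1,r3:5,r4:Add2
c13: CDB Add2=40 | r0:Add3,r1:Mul1,r2:Add1,r3:5,r4:40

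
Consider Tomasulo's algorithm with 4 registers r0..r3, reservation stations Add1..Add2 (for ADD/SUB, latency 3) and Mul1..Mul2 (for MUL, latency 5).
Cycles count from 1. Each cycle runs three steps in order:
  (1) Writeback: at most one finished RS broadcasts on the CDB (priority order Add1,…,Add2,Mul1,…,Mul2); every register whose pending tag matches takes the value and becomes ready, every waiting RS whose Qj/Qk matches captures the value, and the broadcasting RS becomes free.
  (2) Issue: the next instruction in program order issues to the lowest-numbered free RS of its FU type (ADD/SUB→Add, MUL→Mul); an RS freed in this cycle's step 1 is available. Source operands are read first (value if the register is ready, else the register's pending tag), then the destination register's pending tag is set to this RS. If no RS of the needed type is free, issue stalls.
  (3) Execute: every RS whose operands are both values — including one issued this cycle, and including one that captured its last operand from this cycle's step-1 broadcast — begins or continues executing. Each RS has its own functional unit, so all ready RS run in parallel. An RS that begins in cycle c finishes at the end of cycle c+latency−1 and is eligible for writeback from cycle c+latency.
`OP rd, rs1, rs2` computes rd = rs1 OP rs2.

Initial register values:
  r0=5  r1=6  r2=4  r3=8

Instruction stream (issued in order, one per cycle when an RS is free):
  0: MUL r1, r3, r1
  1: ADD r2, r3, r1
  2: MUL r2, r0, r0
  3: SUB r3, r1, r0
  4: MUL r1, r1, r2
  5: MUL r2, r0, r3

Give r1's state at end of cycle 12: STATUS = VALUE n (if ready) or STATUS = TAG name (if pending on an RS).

STATUS = TAG Mul1

  c1: issue MUL r1<-Mul1  regs: r0:5,r1:Mul1,r2:4,r3:8
  c2: issue ADD r2<-Add1  regs: r0:5,r1:Mul1,r2:Add1,r3:8
  c3: issue MUL r2<-Mul2  regs: r0:5,r1:Mul1,r2:Mul2,r3:8
  c4: issue SUB r3<-Add2  regs: r0:5,r1:Mul1,r2:Mul2,r3:Add2
  c5: stall  regs: r0:5,r1:Mul1,r2:Mul2,r3:Add2
  c6: CDB Mul1=48; issue MUL r1<-Mul1  regs: r0:5,r1:Mul1,r2:Mul2,r3:Add2
  c7: stall  regs: r0:5,r1:Mul1,r2:Mul2,r3:Add2
  c8: CDB Mul2=25; issue MUL r2<-Mul2  regs: r0:5,r1:Mul1,r2:Mul2,r3:Add2
  c9: CDB Add1=56  regs: r0:5,r1:Mul1,r2:Mul2,r3:Add2
  c10: CDB Add2=43  regs: r0:5,r1:Mul1,r2:Mul2,r3:43
  c11: -  regs: r0:5,r1:Mul1,r2:Mul2,r3:43
  c12: -  regs: r0:5,r1:Mul1,r2:Mul2,r3:43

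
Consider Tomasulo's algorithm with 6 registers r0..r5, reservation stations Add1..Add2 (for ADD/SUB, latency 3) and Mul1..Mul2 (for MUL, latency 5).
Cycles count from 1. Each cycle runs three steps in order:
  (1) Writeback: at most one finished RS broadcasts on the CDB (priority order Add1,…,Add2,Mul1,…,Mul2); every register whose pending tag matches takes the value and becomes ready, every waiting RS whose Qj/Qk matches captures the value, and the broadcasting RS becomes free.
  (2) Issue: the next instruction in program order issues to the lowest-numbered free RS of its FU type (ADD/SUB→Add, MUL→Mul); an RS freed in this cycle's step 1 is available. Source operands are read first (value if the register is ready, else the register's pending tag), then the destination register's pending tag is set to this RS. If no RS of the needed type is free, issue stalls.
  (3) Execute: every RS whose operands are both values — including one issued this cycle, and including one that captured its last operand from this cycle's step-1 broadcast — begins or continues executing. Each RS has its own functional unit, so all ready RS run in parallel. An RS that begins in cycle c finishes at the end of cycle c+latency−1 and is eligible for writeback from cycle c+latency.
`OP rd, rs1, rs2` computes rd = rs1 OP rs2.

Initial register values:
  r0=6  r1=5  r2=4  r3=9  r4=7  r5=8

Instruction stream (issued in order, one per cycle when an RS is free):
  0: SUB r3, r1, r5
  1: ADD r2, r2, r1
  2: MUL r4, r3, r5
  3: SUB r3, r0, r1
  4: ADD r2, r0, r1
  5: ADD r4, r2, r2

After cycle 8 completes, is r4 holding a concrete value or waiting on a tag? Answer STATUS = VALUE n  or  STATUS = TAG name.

  c1: issue SUB r3<-Add1  regs: r0:6,r1:5,r2:4,r3:Add1,r4:7,r5:8
  c2: issue ADD r2<-Add2  regs: r0:6,r1:5,r2:Add2,r3:Add1,r4:7,r5:8
  c3: issue MUL r4<-Mul1  regs: r0:6,r1:5,r2:Add2,r3:Add1,r4:Mul1,r5:8
  c4: CDB Add1=-3; issue SUB r3<-Add1  regs: r0:6,r1:5,r2:Add2,r3:Add1,r4:Mul1,r5:8
  c5: CDB Add2=9; issue ADD r2<-Add2  regs: r0:6,r1:5,r2:Add2,r3:Add1,r4:Mul1,r5:8
  c6: stall  regs: r0:6,r1:5,r2:Add2,r3:Add1,r4:Mul1,r5:8
  c7: CDB Add1=1; issue ADD r4<-Add1  regs: r0:6,r1:5,r2:Add2,r3:1,r4:Add1,r5:8
  c8: CDB Add2=11  regs: r0:6,r1:5,r2:11,r3:1,r4:Add1,r5:8

STATUS = TAG Add1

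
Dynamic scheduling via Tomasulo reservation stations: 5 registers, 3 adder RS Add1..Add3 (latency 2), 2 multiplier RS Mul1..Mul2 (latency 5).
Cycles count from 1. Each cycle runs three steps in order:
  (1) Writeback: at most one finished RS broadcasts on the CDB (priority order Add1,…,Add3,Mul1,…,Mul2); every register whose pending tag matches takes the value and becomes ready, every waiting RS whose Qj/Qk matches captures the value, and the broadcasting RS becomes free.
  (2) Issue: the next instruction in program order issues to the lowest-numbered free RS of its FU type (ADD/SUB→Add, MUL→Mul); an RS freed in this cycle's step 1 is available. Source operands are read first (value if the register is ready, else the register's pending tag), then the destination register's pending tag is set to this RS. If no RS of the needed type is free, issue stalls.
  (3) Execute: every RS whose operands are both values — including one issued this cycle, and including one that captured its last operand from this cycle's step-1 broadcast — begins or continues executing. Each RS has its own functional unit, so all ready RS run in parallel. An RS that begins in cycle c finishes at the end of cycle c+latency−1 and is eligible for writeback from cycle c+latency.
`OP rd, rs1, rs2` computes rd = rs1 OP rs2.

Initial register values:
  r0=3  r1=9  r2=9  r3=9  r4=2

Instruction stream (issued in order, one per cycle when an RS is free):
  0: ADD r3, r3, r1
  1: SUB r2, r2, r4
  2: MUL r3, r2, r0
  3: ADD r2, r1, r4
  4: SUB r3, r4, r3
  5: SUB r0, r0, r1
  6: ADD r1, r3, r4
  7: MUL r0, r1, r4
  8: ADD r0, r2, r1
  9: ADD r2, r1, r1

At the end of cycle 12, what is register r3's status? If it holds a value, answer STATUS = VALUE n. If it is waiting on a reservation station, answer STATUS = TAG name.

  c1: issue ADD r3<-Add1  regs: r0:3,r1:9,r2:9,r3:Add1,r4:2
  c2: issue SUB r2<-Add2  regs: r0:3,r1:9,r2:Add2,r3:Add1,r4:2
  c3: CDB Add1=18; issue MUL r3<-Mul1  regs: r0:3,r1:9,r2:Add2,r3:Mul1,r4:2
  c4: CDB Add2=7; issue ADD r2<-Add1  regs: r0:3,r1:9,r2:Add1,r3:Mul1,r4:2
  c5: issue SUB r3<-Add2  regs: r0:3,r1:9,r2:Add1,r3:Add2,r4:2
  c6: CDB Add1=11; issue SUB r0<-Add1  regs: r0:Add1,r1:9,r2:11,r3:Add2,r4:2
  c7: issue ADD r1<-Add3  regs: r0:Add1,r1:Add3,r2:11,r3:Add2,r4:2
  c8: CDB Add1=-6; issue MUL r0<-Mul2  regs: r0:Mul2,r1:Add3,r2:11,r3:Add2,r4:2
  c9: CDB Mul1=21; issue ADD r0<-Add1  regs: r0:Add1,r1:Add3,r2:11,r3:Add2,r4:2
  c10: stall  regs: r0:Add1,r1:Add3,r2:11,r3:Add2,r4:2
  c11: CDB Add2=-19; issue ADD r2<-Add2  regs: r0:Add1,r1:Add3,r2:Add2,r3:-19,r4:2
  c12: -  regs: r0:Add1,r1:Add3,r2:Add2,r3:-19,r4:2

STATUS = VALUE -19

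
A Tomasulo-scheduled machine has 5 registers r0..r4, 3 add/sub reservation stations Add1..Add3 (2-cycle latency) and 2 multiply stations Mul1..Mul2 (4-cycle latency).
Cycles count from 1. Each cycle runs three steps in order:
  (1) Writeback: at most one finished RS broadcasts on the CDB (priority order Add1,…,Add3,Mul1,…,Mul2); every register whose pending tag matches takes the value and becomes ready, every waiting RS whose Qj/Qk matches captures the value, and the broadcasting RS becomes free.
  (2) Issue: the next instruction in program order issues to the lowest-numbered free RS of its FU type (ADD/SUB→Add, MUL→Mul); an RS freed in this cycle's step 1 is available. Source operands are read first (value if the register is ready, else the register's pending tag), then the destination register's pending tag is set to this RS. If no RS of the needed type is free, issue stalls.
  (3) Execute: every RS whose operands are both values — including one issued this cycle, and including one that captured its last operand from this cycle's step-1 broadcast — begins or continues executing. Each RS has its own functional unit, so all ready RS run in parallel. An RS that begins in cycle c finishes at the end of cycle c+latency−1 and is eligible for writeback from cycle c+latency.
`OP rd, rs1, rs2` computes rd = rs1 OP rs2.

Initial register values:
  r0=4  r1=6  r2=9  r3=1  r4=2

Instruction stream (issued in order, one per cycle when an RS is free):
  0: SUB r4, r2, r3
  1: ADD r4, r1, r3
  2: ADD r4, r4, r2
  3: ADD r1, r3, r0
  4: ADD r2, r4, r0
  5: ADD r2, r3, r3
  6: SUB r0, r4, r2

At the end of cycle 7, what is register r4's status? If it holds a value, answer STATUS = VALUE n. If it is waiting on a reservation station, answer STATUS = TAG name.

c1: issue SUB r4<-Add1 | r0:4,r1:6,r2:9,r3:1,r4:Add1
c2: issue ADD r4<-Add2 | r0:4,r1:6,r2:9,r3:1,r4:Add2
c3: CDB Add1=8; issue ADD r4<-Add1 | r0:4,r1:6,r2:9,r3:1,r4:Add1
c4: CDB Add2=7; issue ADD r1<-Add2 | r0:4,r1:Add2,r2:9,r3:1,r4:Add1
c5: issue ADD r2<-Add3 | r0:4,r1:Add2,r2:Add3,r3:1,r4:Add1
c6: CDB Add1=16; issue ADD r2<-Add1 | r0:4,r1:Add2,r2:Add1,r3:1,r4:16
c7: CDB Add2=5; issue SUB r0<-Add2 | r0:Add2,r1:5,r2:Add1,r3:1,r4:16

STATUS = VALUE 16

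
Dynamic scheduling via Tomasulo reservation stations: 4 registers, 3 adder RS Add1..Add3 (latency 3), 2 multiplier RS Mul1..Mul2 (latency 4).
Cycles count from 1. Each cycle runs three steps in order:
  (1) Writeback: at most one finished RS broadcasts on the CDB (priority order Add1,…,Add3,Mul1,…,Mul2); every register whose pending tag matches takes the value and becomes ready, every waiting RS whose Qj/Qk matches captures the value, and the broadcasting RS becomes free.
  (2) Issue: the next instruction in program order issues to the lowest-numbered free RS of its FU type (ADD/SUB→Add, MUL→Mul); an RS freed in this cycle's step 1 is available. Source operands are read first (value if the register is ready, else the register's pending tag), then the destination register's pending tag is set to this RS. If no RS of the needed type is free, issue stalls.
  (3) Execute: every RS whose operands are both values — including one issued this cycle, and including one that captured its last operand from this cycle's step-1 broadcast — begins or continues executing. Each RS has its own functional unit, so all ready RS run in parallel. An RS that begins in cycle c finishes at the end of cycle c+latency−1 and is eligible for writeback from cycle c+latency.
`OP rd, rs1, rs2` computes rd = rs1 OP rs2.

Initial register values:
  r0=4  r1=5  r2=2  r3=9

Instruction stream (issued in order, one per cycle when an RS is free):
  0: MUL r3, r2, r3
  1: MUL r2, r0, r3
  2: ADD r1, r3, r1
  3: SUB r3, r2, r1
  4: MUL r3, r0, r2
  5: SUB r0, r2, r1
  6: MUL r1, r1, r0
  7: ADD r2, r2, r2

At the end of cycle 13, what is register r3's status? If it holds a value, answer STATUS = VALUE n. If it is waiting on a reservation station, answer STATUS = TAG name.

STATUS = TAG Mul1

cycle 1: issue MUL r3<-Mul1 // r0:4,r1:5,r2:2,r3:Mul1
cycle 2: issue MUL r2<-Mul2 // r0:4,r1:5,r2:Mul2,r3:Mul1
cycle 3: issue ADD r1<-Add1 // r0:4,r1:Add1,r2:Mul2,r3:Mul1
cycle 4: issue SUB r3<-Add2 // r0:4,r1:Add1,r2:Mul2,r3:Add2
cycle 5: CDB Mul1=18; issue MUL r3<-Mul1 // r0:4,r1:Add1,r2:Mul2,r3:Mul1
cycle 6: issue SUB r0<-Add3 // r0:Add3,r1:Add1,r2:Mul2,r3:Mul1
cycle 7: stall // r0:Add3,r1:Add1,r2:Mul2,r3:Mul1
cycle 8: CDB Add1=23; stall // r0:Add3,r1:23,r2:Mul2,r3:Mul1
cycle 9: CDB Mul2=72; issue MUL r1<-Mul2 // r0:Add3,r1:Mul2,r2:72,r3:Mul1
cycle 10: issue ADD r2<-Add1 // r0:Add3,r1:Mul2,r2:Add1,r3:Mul1
cycle 11: - // r0:Add3,r1:Mul2,r2:Add1,r3:Mul1
cycle 12: CDB Add2=49 // r0:Add3,r1:Mul2,r2:Add1,r3:Mul1
cycle 13: CDB Add1=144 // r0:Add3,r1:Mul2,r2:144,r3:Mul1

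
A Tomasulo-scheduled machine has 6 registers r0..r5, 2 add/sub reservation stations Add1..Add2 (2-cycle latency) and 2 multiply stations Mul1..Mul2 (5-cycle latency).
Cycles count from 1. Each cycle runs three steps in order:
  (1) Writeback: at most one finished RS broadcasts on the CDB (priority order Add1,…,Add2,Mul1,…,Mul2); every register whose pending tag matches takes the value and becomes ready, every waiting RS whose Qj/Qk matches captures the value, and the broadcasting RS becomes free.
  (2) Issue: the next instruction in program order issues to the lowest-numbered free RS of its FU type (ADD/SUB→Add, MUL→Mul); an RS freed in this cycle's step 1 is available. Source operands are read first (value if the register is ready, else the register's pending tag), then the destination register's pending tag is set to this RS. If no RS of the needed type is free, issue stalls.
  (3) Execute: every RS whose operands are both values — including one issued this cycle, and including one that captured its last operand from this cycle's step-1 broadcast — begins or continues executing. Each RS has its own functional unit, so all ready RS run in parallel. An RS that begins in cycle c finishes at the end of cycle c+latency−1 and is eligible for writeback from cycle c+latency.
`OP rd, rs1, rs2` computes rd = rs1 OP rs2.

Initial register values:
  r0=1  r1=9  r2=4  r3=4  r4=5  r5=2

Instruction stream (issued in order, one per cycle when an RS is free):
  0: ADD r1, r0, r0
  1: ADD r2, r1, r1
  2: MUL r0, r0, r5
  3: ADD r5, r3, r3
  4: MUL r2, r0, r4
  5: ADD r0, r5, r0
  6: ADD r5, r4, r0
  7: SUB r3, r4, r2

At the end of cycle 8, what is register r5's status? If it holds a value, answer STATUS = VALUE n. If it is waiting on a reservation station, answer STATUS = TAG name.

STATUS = TAG Add2

c1: issue ADD r1<-Add1 | r0:1,r1:Add1,r2:4,r3:4,r4:5,r5:2
c2: issue ADD r2<-Add2 | r0:1,r1:Add1,r2:Add2,r3:4,r4:5,r5:2
c3: CDB Add1=2; issue MUL r0<-Mul1 | r0:Mul1,r1:2,r2:Add2,r3:4,r4:5,r5:2
c4: issue ADD r5<-Add1 | r0:Mul1,r1:2,r2:Add2,r3:4,r4:5,r5:Add1
c5: CDB Add2=4; issue MUL r2<-Mul2 | r0:Mul1,r1:2,r2:Mul2,r3:4,r4:5,r5:Add1
c6: CDB Add1=8; issue ADD r0<-Add1 | r0:Add1,r1:2,r2:Mul2,r3:4,r4:5,r5:8
c7: issue ADD r5<-Add2 | r0:Add1,r1:2,r2:Mul2,r3:4,r4:5,r5:Add2
c8: CDB Mul1=2; stall | r0:Add1,r1:2,r2:Mul2,r3:4,r4:5,r5:Add2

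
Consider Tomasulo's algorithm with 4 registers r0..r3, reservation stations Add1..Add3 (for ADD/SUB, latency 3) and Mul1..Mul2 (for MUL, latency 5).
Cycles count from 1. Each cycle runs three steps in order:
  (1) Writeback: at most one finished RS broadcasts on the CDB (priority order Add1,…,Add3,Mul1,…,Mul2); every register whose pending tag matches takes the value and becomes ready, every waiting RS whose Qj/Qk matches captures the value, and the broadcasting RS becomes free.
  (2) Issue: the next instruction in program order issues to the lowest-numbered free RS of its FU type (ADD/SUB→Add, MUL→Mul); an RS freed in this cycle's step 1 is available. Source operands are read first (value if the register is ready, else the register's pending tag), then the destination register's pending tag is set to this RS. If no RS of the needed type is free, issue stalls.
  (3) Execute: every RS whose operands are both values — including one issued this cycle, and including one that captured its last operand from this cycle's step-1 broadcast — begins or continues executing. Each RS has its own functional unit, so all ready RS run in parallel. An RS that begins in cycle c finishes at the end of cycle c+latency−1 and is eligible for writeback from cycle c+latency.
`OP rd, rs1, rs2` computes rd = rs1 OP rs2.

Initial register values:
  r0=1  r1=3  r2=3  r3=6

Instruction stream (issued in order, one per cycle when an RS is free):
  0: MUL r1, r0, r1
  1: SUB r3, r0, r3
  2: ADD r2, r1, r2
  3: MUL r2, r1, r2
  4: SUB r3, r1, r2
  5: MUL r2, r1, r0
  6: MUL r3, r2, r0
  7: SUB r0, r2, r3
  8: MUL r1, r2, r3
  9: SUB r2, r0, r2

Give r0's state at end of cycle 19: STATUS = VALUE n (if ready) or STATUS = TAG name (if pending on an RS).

STATUS = VALUE 0

  c1: issue MUL r1<-Mul1  regs: r0:1,r1:Mul1,r2:3,r3:6
  c2: issue SUB r3<-Add1  regs: r0:1,r1:Mul1,r2:3,r3:Add1
  c3: issue ADD r2<-Add2  regs: r0:1,r1:Mul1,r2:Add2,r3:Add1
  c4: issue MUL r2<-Mul2  regs: r0:1,r1:Mul1,r2:Mul2,r3:Add1
  c5: CDB Add1=-5; issue SUB r3<-Add1  regs: r0:1,r1:Mul1,r2:Mul2,r3:Add1
  c6: CDB Mul1=3; issue MUL r2<-Mul1  regs: r0:1,r1:3,r2:Mul1,r3:Add1
  c7: stall  regs: r0:1,r1:3,r2:Mul1,r3:Add1
  c8: stall  regs: r0:1,r1:3,r2:Mul1,r3:Add1
  c9: CDB Add2=6; stall  regs: r0:1,r1:3,r2:Mul1,r3:Add1
  c10: stall  regs: r0:1,r1:3,r2:Mul1,r3:Add1
  c11: CDB Mul1=3; issue MUL r3<-Mul1  regs: r0:1,r1:3,r2:3,r3:Mul1
  c12: issue SUB r0<-Add2  regs: r0:Add2,r1:3,r2:3,r3:Mul1
  c13: stall  regs: r0:Add2,r1:3,r2:3,r3:Mul1
  c14: CDB Mul2=18; issue MUL r1<-Mul2  regs: r0:Add2,r1:Mul2,r2:3,r3:Mul1
  c15: issue SUB r2<-Add3  regs: r0:Add2,r1:Mul2,r2:Add3,r3:Mul1
  c16: CDB Mul1=3  regs: r0:Add2,r1:Mul2,r2:Add3,r3:3
  c17: CDB Add1=-15  regs: r0:Add2,r1:Mul2,r2:Add3,r3:3
  c18: -  regs: r0:Add2,r1:Mul2,r2:Add3,r3:3
  c19: CDB Add2=0  regs: r0:0,r1:Mul2,r2:Add3,r3:3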